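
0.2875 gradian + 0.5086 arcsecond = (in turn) 0.0007191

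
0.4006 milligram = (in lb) 8.832e-07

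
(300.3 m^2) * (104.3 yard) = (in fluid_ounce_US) 9.684e+08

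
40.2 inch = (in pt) 2894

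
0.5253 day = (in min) 756.4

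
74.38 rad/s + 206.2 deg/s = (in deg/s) 4468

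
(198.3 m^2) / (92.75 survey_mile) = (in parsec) 4.305e-20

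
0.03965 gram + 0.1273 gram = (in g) 0.167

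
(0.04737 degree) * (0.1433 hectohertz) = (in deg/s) 0.6788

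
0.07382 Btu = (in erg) 7.788e+08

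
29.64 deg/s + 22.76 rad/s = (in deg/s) 1334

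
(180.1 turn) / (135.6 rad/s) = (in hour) 0.002318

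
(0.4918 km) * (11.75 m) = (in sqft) 6.22e+04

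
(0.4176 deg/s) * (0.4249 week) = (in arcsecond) 3.863e+08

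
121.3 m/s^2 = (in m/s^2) 121.3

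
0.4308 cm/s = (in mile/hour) 0.009637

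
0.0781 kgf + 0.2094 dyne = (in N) 0.7659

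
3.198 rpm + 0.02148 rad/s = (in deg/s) 20.42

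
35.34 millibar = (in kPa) 3.534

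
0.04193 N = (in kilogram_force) 0.004276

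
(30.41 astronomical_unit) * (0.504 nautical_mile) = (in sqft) 4.571e+16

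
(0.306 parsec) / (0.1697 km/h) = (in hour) 5.564e+13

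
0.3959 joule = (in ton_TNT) 9.462e-11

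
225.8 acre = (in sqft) 9.836e+06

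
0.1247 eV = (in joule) 1.998e-20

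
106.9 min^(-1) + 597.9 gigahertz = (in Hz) 5.979e+11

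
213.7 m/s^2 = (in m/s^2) 213.7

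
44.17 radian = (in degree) 2531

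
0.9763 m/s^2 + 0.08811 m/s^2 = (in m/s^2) 1.064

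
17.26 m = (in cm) 1726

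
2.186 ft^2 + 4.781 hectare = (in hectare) 4.781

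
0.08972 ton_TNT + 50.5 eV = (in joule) 3.754e+08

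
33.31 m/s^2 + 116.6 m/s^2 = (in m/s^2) 149.9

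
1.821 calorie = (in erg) 7.619e+07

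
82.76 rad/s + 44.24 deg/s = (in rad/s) 83.53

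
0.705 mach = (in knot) 466.6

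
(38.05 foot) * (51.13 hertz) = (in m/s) 593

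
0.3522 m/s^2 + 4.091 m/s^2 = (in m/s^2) 4.443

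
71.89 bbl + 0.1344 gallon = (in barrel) 71.89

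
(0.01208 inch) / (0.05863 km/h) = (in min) 0.000314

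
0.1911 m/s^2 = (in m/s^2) 0.1911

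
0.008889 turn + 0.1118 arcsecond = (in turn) 0.008889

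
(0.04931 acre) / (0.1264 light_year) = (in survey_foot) 5.475e-13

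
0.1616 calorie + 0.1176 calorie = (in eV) 7.291e+18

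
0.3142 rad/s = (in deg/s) 18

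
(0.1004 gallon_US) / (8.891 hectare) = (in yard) 4.675e-09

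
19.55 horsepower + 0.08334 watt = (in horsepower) 19.55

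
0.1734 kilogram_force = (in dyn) 1.7e+05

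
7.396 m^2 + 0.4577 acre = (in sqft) 2.002e+04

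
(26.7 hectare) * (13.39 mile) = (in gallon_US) 1.52e+12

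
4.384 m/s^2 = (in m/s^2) 4.384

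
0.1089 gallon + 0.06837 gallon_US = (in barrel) 0.004221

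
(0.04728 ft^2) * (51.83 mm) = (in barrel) 0.001432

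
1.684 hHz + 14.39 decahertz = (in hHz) 3.123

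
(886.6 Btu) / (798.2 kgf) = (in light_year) 1.263e-14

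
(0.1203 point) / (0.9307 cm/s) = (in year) 1.446e-10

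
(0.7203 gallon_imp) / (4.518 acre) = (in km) 1.791e-10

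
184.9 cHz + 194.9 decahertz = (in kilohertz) 1.951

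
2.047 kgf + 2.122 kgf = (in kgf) 4.169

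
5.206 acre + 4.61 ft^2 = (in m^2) 2.107e+04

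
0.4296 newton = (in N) 0.4296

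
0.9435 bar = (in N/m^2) 9.435e+04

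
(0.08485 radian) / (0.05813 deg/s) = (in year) 2.652e-06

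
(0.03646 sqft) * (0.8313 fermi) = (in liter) 2.816e-15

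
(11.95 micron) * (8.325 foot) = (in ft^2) 0.0003264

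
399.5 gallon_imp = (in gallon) 479.8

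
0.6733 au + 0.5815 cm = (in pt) 2.855e+14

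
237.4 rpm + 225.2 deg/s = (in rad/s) 28.79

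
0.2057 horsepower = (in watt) 153.4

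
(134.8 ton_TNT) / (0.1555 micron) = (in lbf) 8.154e+17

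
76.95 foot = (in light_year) 2.479e-15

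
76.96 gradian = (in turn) 0.1924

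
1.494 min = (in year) 2.842e-06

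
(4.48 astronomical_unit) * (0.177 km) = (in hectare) 1.186e+10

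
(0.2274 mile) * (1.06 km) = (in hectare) 38.79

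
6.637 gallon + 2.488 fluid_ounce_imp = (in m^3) 0.02519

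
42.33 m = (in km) 0.04233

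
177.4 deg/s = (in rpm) 29.57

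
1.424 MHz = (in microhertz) 1.424e+12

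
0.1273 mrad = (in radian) 0.0001273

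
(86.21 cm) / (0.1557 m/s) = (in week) 9.155e-06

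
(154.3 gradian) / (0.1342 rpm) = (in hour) 0.04791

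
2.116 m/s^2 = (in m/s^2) 2.116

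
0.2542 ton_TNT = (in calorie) 2.542e+08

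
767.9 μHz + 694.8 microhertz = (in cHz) 0.1463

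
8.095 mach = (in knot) 5358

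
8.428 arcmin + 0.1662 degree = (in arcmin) 18.4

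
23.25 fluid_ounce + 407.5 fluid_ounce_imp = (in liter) 12.27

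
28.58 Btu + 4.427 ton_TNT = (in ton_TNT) 4.427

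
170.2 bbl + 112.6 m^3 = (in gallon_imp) 3.072e+04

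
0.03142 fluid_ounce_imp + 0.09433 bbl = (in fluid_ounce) 507.1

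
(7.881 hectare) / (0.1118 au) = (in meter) 4.712e-06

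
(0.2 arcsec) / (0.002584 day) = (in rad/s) 4.343e-09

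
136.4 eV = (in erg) 2.185e-10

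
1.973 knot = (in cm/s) 101.5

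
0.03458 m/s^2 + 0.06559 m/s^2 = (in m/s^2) 0.1002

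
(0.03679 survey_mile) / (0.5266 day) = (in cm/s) 0.1301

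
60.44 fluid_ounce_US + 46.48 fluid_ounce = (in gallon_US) 0.8353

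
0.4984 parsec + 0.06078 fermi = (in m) 1.538e+16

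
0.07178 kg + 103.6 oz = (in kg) 3.009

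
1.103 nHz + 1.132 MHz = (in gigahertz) 0.001132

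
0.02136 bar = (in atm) 0.02108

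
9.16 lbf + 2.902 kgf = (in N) 69.2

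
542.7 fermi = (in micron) 5.427e-07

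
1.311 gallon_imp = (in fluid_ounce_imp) 209.8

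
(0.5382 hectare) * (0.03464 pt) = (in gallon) 17.37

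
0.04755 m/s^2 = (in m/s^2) 0.04755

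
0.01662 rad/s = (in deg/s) 0.9523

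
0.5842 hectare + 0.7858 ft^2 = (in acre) 1.444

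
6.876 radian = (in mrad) 6876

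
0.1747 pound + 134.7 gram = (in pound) 0.4717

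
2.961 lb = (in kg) 1.343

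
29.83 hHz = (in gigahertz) 2.983e-06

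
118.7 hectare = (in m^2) 1.187e+06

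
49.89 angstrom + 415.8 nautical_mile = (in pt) 2.183e+09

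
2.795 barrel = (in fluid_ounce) 1.503e+04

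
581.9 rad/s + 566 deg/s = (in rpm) 5651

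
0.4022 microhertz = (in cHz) 4.022e-05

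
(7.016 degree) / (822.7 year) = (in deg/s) 2.704e-10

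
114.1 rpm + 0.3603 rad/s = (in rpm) 117.5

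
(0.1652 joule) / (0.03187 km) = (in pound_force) 0.001165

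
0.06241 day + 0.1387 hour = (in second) 5892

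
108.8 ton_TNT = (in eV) 2.841e+30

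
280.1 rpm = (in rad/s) 29.33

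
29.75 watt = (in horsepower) 0.0399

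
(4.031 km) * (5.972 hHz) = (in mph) 5.385e+06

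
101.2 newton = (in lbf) 22.75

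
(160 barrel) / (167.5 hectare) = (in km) 1.519e-08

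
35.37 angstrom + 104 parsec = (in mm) 3.209e+21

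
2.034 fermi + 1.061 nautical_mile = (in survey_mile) 1.221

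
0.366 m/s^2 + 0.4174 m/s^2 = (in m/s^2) 0.7834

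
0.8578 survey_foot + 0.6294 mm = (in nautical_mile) 0.0001415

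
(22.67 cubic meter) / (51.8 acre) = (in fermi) 1.081e+11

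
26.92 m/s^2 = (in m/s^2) 26.92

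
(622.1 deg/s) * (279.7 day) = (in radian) 2.624e+08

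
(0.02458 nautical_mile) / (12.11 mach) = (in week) 1.825e-08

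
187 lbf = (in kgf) 84.82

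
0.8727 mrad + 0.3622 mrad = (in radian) 0.001235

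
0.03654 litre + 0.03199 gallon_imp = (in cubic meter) 0.000182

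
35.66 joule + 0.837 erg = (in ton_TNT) 8.523e-09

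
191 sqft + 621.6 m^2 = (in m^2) 639.3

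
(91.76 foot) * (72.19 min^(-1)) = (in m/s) 33.65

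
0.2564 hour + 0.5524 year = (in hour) 4839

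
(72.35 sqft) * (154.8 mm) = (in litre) 1040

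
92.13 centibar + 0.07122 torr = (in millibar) 921.4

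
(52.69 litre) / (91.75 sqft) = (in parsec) 2.003e-19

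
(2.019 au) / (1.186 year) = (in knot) 1.57e+04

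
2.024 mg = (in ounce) 7.139e-05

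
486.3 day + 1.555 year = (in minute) 1.518e+06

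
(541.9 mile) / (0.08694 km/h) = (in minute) 6.019e+05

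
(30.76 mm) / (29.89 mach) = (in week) 4.997e-12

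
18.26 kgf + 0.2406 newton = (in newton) 179.3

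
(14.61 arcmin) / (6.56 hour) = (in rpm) 1.718e-06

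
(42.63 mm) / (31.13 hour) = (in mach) 1.117e-09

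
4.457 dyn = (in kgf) 4.545e-06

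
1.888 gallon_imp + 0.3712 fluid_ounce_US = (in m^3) 0.008594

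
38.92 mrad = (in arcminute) 133.8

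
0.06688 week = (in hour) 11.24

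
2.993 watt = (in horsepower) 0.004014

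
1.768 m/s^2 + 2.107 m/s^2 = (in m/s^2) 3.875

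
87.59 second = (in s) 87.59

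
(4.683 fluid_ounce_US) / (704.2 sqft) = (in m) 2.117e-06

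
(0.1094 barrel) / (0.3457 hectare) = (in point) 0.01426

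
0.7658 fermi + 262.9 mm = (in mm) 262.9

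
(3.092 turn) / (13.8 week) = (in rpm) 2.223e-05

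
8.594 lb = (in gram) 3898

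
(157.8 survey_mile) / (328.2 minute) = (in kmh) 46.43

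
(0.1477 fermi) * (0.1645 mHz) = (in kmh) 8.747e-20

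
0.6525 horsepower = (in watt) 486.6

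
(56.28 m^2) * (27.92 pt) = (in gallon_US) 146.4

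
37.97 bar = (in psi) 550.7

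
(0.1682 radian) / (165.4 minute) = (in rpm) 0.0001618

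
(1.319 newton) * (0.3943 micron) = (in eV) 3.246e+12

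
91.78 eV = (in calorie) 3.515e-18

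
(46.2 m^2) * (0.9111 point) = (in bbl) 0.0934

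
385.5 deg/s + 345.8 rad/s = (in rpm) 3366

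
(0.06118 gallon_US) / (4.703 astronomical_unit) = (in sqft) 3.543e-15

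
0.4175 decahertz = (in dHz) 41.75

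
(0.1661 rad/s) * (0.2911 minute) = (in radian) 2.901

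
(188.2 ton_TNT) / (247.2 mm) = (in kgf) 3.248e+11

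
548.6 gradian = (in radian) 8.617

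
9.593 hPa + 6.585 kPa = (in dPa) 7.544e+04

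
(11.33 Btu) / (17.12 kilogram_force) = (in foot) 233.6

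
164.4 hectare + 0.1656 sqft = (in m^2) 1.644e+06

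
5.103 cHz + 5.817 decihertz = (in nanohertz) 6.327e+08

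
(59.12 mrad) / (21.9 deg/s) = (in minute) 0.002578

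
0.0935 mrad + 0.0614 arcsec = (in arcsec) 19.35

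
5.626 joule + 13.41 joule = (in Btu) 0.01804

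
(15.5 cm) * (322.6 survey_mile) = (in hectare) 8.047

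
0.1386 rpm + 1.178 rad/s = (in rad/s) 1.193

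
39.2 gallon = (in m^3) 0.1484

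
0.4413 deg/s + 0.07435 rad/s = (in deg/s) 4.701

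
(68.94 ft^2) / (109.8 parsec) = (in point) 5.359e-15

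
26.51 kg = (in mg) 2.651e+07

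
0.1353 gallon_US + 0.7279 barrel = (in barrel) 0.7311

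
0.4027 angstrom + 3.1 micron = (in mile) 1.926e-09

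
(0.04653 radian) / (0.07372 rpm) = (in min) 0.1005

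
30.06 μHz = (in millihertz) 0.03006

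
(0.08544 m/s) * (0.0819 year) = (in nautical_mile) 119.2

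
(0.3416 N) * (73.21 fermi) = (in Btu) 2.37e-17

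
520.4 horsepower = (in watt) 3.881e+05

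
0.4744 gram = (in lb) 0.001046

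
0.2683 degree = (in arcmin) 16.1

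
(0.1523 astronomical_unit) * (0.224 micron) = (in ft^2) 5.493e+04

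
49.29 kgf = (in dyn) 4.834e+07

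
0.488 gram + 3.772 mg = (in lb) 0.001084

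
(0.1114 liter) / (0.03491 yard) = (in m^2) 0.00349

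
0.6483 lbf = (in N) 2.884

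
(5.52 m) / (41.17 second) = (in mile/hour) 0.2999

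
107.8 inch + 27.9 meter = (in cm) 3064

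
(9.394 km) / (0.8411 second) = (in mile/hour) 2.498e+04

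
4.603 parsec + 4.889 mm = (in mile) 8.826e+13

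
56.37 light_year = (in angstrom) 5.333e+27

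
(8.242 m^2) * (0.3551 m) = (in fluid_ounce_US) 9.896e+04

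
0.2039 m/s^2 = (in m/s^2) 0.2039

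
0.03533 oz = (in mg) 1002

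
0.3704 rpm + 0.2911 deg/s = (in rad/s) 0.04387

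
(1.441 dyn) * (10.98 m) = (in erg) 1582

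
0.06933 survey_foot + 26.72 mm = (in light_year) 5.058e-18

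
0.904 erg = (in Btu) 8.568e-11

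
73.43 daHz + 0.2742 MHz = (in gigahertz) 0.0002749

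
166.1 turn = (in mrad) 1.044e+06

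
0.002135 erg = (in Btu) 2.024e-13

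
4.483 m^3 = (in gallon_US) 1184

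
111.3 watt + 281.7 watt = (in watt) 393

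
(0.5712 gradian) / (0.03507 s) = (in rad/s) 0.2558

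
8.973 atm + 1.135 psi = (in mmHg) 6878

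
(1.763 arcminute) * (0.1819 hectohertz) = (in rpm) 0.08908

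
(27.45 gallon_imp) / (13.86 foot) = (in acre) 7.299e-06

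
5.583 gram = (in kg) 0.005583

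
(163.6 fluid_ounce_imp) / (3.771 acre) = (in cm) 3.046e-05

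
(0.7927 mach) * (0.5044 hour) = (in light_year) 5.181e-11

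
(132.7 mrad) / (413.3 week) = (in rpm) 5.069e-09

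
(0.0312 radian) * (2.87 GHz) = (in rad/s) 8.954e+07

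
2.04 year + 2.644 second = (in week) 106.4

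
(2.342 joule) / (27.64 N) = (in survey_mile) 5.265e-05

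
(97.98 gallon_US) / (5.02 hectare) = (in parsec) 2.394e-22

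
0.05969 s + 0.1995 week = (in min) 2011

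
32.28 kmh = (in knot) 17.43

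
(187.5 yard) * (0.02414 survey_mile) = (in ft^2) 7.17e+04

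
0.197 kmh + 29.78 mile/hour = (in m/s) 13.37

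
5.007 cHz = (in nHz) 5.007e+07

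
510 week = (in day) 3570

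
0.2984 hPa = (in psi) 0.004328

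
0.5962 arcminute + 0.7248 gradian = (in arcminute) 39.74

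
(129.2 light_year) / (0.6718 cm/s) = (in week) 3.008e+14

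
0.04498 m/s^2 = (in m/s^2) 0.04498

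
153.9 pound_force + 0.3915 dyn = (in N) 684.6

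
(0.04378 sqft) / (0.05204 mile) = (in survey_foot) 0.0001593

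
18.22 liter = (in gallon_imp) 4.008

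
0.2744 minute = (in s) 16.46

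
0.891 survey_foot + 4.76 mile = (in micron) 7.661e+09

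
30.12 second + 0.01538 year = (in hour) 134.7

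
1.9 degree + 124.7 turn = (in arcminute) 2.694e+06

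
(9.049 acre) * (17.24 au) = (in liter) 9.445e+19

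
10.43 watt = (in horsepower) 0.01399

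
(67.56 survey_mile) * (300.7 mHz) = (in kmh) 1.177e+05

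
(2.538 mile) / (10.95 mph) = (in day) 0.009658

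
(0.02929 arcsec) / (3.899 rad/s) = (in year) 1.155e-15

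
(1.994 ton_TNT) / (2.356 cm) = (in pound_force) 7.961e+10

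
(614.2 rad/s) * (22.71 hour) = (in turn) 7.992e+06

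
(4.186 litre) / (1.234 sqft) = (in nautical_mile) 1.972e-05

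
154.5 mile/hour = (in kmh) 248.6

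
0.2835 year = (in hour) 2483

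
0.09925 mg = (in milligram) 0.09925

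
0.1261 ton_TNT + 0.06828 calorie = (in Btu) 5.001e+05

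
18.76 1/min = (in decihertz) 3.127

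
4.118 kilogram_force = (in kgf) 4.118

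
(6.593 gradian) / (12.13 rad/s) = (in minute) 0.0001423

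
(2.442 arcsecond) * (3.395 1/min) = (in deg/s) 3.838e-05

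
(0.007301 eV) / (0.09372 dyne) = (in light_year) 1.319e-31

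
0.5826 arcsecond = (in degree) 0.0001618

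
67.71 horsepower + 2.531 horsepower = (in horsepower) 70.24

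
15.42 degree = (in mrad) 269.1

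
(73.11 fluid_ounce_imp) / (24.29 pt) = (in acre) 5.99e-05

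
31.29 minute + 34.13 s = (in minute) 31.86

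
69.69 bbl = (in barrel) 69.69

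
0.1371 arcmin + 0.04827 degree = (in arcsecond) 182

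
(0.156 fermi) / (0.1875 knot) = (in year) 5.128e-23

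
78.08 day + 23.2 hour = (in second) 6.83e+06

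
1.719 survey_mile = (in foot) 9076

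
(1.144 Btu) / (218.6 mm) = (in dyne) 5.521e+08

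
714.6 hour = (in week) 4.254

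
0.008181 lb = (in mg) 3711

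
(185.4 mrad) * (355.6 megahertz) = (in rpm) 6.296e+08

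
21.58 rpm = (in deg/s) 129.5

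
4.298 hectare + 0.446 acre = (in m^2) 4.478e+04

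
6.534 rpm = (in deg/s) 39.2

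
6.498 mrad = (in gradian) 0.4137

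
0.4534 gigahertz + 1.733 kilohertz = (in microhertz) 4.534e+14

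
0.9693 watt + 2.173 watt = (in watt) 3.142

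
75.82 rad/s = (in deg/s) 4344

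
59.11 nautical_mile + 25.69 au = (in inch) 1.513e+14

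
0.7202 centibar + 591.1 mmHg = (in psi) 11.53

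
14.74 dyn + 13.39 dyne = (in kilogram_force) 2.868e-05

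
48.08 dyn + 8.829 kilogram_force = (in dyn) 8.658e+06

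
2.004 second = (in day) 2.319e-05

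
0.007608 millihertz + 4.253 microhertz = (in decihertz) 0.0001186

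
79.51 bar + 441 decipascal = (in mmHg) 5.964e+04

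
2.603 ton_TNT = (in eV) 6.798e+28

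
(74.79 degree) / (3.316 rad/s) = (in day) 4.556e-06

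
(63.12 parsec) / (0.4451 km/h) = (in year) 4.995e+11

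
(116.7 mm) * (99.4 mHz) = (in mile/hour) 0.02595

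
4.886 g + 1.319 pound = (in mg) 6.032e+05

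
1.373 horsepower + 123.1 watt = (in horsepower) 1.538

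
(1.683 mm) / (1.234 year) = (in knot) 8.407e-11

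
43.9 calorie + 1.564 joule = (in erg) 1.852e+09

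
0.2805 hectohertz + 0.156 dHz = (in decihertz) 280.7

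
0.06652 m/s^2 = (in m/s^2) 0.06652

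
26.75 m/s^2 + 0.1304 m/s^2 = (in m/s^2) 26.88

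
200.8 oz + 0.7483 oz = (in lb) 12.6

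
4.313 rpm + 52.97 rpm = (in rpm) 57.28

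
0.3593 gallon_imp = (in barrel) 0.01027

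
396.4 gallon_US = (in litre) 1501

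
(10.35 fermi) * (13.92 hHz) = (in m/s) 1.441e-11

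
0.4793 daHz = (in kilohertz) 0.004793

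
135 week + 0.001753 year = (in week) 135.1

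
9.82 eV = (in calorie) 3.76e-19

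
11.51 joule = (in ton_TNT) 2.751e-09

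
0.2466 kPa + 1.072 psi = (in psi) 1.108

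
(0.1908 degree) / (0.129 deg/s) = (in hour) 0.0004109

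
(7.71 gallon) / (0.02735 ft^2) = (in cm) 1149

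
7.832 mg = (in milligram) 7.832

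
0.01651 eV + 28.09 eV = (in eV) 28.11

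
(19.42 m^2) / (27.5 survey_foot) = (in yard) 2.534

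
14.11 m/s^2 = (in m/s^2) 14.11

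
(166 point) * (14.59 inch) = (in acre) 5.363e-06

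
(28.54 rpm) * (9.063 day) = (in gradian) 1.49e+08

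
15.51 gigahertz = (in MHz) 1.551e+04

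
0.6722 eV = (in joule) 1.077e-19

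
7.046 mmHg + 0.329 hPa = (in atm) 0.009596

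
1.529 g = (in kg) 0.001529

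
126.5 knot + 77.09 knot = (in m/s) 104.7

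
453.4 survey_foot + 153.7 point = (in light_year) 1.461e-14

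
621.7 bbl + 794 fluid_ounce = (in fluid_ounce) 3.343e+06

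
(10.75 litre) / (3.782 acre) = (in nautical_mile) 3.793e-10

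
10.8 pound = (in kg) 4.899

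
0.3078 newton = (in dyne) 3.078e+04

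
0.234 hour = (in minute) 14.04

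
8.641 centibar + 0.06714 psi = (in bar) 0.09104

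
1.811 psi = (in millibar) 124.9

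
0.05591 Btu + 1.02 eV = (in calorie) 14.1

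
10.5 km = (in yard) 1.148e+04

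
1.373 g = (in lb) 0.003027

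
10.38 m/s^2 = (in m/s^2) 10.38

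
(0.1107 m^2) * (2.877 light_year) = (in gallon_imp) 6.628e+17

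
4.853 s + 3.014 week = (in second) 1.823e+06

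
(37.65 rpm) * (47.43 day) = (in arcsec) 3.333e+12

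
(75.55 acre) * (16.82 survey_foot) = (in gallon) 4.141e+08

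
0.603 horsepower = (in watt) 449.7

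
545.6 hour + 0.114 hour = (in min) 3.274e+04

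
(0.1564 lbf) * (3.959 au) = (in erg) 4.12e+18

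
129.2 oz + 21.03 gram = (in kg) 3.684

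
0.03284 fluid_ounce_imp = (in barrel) 5.869e-06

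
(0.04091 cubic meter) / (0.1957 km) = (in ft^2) 0.00225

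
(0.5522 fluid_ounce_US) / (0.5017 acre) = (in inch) 3.167e-07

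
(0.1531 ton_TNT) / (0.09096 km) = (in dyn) 7.042e+11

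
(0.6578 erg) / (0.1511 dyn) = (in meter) 0.04353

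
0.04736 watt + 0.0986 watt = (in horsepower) 0.0001957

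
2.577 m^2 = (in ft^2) 27.74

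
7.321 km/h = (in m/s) 2.034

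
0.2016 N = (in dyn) 2.016e+04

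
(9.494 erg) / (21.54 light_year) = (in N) 4.659e-24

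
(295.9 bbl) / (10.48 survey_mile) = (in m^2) 0.002789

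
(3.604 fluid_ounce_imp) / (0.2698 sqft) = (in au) 2.731e-14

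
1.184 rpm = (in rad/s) 0.124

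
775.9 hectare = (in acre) 1917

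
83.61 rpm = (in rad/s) 8.756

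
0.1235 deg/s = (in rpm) 0.02058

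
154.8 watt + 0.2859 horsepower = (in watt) 368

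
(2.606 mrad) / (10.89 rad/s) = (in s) 0.0002393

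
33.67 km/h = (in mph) 20.92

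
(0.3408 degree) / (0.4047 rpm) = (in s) 0.1404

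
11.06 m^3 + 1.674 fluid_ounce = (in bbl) 69.57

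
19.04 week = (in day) 133.3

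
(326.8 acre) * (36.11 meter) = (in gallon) 1.262e+10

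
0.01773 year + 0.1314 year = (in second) 4.703e+06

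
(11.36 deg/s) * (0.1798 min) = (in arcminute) 7353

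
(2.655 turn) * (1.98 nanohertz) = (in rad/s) 3.303e-08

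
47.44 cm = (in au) 3.171e-12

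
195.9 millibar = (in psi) 2.841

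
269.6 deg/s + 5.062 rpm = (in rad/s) 5.235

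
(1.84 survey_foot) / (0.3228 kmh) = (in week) 1.034e-05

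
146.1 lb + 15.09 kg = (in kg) 81.36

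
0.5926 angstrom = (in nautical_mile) 3.2e-14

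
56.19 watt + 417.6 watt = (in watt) 473.8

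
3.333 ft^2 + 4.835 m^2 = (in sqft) 55.38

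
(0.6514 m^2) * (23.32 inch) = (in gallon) 101.9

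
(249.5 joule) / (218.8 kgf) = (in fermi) 1.163e+14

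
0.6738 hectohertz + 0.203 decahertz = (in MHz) 6.941e-05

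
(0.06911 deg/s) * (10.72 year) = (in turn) 6.49e+04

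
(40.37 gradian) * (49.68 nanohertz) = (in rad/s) 3.15e-08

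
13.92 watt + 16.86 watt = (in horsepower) 0.04128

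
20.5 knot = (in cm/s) 1055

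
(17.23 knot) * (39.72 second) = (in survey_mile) 0.2188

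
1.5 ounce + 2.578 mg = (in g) 42.53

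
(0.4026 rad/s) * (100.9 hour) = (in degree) 8.379e+06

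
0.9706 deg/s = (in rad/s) 0.01694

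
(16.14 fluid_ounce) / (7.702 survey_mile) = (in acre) 9.516e-12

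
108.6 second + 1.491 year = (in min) 7.837e+05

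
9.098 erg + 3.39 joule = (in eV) 2.116e+19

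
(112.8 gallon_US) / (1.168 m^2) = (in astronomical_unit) 2.444e-12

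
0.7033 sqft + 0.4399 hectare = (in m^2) 4399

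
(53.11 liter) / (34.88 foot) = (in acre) 1.234e-06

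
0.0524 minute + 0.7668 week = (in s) 4.638e+05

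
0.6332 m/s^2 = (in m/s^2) 0.6332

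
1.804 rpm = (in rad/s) 0.1889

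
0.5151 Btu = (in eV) 3.392e+21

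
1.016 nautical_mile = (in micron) 1.882e+09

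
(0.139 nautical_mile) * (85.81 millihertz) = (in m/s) 22.09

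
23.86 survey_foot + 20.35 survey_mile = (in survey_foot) 1.075e+05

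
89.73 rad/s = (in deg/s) 5141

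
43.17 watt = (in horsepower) 0.05789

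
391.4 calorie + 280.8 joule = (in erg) 1.918e+10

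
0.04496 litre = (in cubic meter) 4.496e-05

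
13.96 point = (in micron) 4925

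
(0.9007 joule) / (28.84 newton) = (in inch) 1.23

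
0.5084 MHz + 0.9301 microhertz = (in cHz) 5.084e+07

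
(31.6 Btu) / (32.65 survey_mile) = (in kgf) 0.0647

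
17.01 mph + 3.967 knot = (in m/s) 9.645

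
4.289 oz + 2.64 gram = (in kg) 0.1242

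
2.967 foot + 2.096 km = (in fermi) 2.097e+18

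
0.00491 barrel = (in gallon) 0.2062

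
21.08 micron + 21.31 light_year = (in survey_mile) 1.253e+14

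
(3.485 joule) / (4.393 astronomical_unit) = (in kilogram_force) 5.407e-13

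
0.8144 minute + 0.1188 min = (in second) 55.99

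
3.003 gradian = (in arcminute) 162.2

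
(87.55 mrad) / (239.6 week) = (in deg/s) 3.462e-08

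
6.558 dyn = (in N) 6.558e-05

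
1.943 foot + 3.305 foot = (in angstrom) 1.6e+10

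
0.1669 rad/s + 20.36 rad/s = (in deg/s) 1176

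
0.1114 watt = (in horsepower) 0.0001494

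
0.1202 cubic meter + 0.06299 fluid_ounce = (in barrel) 0.756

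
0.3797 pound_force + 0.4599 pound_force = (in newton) 3.735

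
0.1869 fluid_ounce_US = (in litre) 0.005527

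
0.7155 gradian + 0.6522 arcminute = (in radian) 0.01143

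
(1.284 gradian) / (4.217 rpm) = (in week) 7.552e-08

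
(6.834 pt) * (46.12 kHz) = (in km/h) 400.3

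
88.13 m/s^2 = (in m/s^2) 88.13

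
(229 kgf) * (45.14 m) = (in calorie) 2.423e+04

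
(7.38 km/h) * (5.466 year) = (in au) 0.002362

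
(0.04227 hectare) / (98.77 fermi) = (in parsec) 0.1387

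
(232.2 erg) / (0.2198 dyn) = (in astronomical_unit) 7.062e-11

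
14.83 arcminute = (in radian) 0.004314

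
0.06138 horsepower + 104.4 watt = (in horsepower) 0.2014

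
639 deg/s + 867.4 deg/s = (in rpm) 251.1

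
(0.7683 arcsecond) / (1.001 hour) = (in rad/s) 1.034e-09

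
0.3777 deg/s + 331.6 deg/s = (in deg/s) 332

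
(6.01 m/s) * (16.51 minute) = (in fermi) 5.954e+18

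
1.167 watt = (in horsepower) 0.001565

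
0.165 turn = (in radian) 1.037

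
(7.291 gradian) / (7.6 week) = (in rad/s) 2.492e-08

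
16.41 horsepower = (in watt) 1.224e+04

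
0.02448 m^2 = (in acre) 6.049e-06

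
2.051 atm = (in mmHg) 1559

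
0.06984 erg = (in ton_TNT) 1.669e-18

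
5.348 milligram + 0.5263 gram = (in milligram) 531.6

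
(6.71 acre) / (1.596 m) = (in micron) 1.701e+10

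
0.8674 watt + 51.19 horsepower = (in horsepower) 51.19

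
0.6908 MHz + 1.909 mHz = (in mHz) 6.908e+08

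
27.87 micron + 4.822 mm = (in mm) 4.85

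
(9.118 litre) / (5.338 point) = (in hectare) 0.0004842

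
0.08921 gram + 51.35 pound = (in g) 2.329e+04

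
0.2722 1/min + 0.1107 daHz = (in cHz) 111.2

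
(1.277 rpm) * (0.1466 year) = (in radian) 6.182e+05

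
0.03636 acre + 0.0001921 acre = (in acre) 0.03655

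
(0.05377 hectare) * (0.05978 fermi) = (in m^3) 3.214e-14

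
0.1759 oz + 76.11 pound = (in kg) 34.53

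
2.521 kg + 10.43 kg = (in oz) 456.8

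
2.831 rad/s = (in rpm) 27.03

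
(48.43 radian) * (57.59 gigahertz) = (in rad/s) 2.789e+12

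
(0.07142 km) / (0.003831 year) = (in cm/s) 0.05912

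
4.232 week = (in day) 29.62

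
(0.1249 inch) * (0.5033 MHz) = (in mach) 4.689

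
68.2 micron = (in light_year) 7.209e-21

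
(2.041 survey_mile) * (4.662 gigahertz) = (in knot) 2.977e+13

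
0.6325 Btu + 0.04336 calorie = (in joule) 667.5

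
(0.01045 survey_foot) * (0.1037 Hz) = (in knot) 0.0006421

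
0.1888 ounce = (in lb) 0.0118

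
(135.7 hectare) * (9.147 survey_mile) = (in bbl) 1.256e+11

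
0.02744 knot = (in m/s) 0.01412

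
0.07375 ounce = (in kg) 0.002091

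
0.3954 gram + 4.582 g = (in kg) 0.004977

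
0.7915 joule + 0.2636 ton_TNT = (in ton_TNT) 0.2636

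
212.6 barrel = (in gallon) 8929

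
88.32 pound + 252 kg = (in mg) 2.921e+08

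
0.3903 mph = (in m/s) 0.1745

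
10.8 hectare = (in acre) 26.69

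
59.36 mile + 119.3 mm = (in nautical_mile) 51.58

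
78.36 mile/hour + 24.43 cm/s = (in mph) 78.91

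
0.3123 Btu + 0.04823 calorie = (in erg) 3.297e+09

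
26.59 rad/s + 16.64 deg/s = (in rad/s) 26.88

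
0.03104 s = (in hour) 8.622e-06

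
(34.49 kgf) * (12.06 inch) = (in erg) 1.036e+09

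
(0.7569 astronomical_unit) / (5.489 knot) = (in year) 1272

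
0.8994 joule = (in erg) 8.994e+06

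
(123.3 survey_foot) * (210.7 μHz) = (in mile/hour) 0.01771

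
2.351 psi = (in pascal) 1.621e+04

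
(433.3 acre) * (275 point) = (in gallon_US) 4.494e+07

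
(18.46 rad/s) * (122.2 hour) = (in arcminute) 2.792e+10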